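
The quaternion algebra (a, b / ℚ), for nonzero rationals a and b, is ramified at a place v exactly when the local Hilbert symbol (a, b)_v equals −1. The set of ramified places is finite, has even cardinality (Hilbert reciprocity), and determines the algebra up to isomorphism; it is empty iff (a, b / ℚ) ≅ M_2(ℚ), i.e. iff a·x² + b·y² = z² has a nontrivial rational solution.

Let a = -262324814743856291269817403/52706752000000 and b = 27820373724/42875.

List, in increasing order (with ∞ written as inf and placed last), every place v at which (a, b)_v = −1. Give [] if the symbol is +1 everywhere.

[13, 17]

Mod squares: a ≡ -4389, b ≡ 146965. Check v ∈ {∞, 2, 3, 5, 7, 11, 13, 17, 19, 31}.
v=7: a=7^-7·(≡5), b=7^-3·(≡4) mod 7; (5|7)=-1, (4|7)=+1; (−1)^{-7·-3·3}·(-1)^-3·(+1)^-7 = +1.
v=13: a=13^6·(≡8), b=13^3·(≡8) mod 13; (8|13)=-1, (8|13)=-1; (−1)^{6·3·6}·(-1)^3·(-1)^6 = -1.
v=11: a=11^5·(≡8), b=11^2·(≡9) mod 11; (8|11)=-1, (9|11)=+1; (−1)^{5·2·5}·(-1)^2·(+1)^5 = +1.
v=31: a=31^2·(≡12), b=31^0·(≡7) mod 31; (12|31)=-1, (7|31)=+1; (−1)^{2·0·15}·(-1)^0·(+1)^2 = +1.
v=2: v_2(a)=-12, v_2(b)=2; units ≡ 3, 5 (mod 8); ε·ε+αω+βω = 1·0+-12·1+2·1 ≡ 0  ⇒  (a,b)_2 = +1.
v=∞: -4389 < 0 and 146965 > 0  ⇒  (a,b)_∞ = +1.
v=5: a=5^-6·(≡4), b=5^-3·(≡3) mod 5; (4|5)=+1, (3|5)=-1; (−1)^{-6·-3·2}·(+1)^-3·(-1)^-6 = +1.
v=3: a=3^11·(≡1), b=3^4·(≡1) mod 3; (1|3)=+1, (1|3)=+1; (−1)^{11·4·1}·(+1)^4·(+1)^11 = +1.
v=17: a=17^2·(≡11), b=17^1·(≡16) mod 17; (11|17)=-1, (16|17)=+1; (−1)^{2·1·8}·(-1)^1·(+1)^2 = -1.
v=19: a=19^3·(≡5), b=19^1·(≡2) mod 19; (5|19)=+1, (2|19)=-1; (−1)^{3·1·9}·(+1)^1·(-1)^3 = +1.
(-4389, 146965 / ℚ) ramifies at {13, 17}: a division algebra.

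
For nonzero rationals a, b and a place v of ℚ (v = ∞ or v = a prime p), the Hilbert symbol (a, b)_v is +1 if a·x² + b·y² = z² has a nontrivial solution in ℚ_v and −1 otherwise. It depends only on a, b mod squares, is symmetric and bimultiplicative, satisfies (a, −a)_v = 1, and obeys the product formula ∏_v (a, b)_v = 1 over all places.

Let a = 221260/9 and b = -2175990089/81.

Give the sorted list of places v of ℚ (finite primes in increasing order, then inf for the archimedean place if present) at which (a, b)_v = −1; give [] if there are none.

Mod squares: a ≡ 55315, b ≡ -262769. Check v ∈ {∞, 2, 3, 5, 7, 13, 17, 23, 29, 37, 41}.
v=5: a=5^1·(≡3), b=5^0·(≡1) mod 5; (3|5)=-1, (1|5)=+1; (−1)^{1·0·2}·(-1)^0·(+1)^1 = +1.
v=∞: 55315 > 0 and -262769 < 0  ⇒  (a,b)_∞ = +1.
v=2: v_2(a)=2, v_2(b)=0; units ≡ 3, 7 (mod 8); ε·ε+αω+βω = 1·1+2·0+0·1 ≡ 1  ⇒  (a,b)_2 = -1.
v=37: a=37^1·(≡19), b=37^0·(≡32) mod 37; (19|37)=-1, (32|37)=-1; (−1)^{1·0·18}·(-1)^0·(-1)^1 = -1.
v=3: a=3^-2·(≡1), b=3^-4·(≡1) mod 3; (1|3)=+1, (1|3)=+1; (−1)^{-2·-4·1}·(+1)^-4·(+1)^-2 = +1.
v=41: a=41^0·(≡30), b=41^1·(≡28) mod 41; (30|41)=-1, (28|41)=-1; (−1)^{0·1·20}·(-1)^1·(-1)^0 = -1.
v=29: a=29^0·(≡15), b=29^1·(≡25) mod 29; (15|29)=-1, (25|29)=+1; (−1)^{0·1·14}·(-1)^1·(+1)^0 = -1.
v=17: a=17^0·(≡10), b=17^1·(≡2) mod 17; (10|17)=-1, (2|17)=+1; (−1)^{0·1·8}·(-1)^1·(+1)^0 = -1.
v=13: a=13^1·(≡9), b=13^3·(≡11) mod 13; (9|13)=+1, (11|13)=-1; (−1)^{1·3·6}·(+1)^3·(-1)^1 = -1.
v=7: a=7^0·(≡2), b=7^2·(≡1) mod 7; (2|7)=+1, (1|7)=+1; (−1)^{0·2·3}·(+1)^2·(+1)^0 = +1.
v=23: a=23^1·(≡16), b=23^0·(≡12) mod 23; (16|23)=+1, (12|23)=+1; (−1)^{1·0·11}·(+1)^0·(+1)^1 = +1.
|Ram(55315, -262769)| = 6, even; anisotropic at {2, 13, 17, 29, 37, 41}.

[2, 13, 17, 29, 37, 41]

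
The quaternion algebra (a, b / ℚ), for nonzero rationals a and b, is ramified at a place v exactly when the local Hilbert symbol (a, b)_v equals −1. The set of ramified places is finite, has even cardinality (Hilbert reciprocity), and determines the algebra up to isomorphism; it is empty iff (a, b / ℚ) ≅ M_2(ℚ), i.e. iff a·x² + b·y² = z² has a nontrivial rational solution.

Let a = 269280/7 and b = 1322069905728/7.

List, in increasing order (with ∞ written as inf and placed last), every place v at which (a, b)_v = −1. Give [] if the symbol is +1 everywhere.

[2, 11]

Mod squares: a ≡ 13090, b ≡ 51051. Check v ∈ {∞, 2, 3, 5, 7, 11, 13, 17}.
v=∞: 13090 > 0 and 51051 > 0  ⇒  (a,b)_∞ = +1.
v=2: v_2(a)=5, v_2(b)=6; units ≡ 1, 3 (mod 8); ε·ε+αω+βω = 0·1+5·1+6·0 ≡ 1  ⇒  (a,b)_2 = -1.
v=5: a=5^1·(≡3), b=5^0·(≡4) mod 5; (3|5)=-1, (4|5)=+1; (−1)^{1·0·2}·(-1)^0·(+1)^1 = +1.
v=3: a=3^2·(≡1), b=3^5·(≡1) mod 3; (1|3)=+1, (1|3)=+1; (−1)^{2·5·1}·(+1)^5·(+1)^2 = +1.
v=7: a=7^-1·(≡4), b=7^-1·(≡5) mod 7; (4|7)=+1, (5|7)=-1; (−1)^{-1·-1·3}·(+1)^-1·(-1)^-1 = +1.
v=17: a=17^1·(≡14), b=17^3·(≡11) mod 17; (14|17)=-1, (11|17)=-1; (−1)^{1·3·8}·(-1)^3·(-1)^1 = +1.
v=11: a=11^1·(≡7), b=11^3·(≡7) mod 11; (7|11)=-1, (7|11)=-1; (−1)^{1·3·5}·(-1)^3·(-1)^1 = -1.
v=13: a=13^0·(≡9), b=13^1·(≡12) mod 13; (9|13)=+1, (12|13)=+1; (−1)^{0·1·6}·(+1)^1·(+1)^0 = +1.
|Ram(13090, 51051)| = 2, even; anisotropic at {2, 11}.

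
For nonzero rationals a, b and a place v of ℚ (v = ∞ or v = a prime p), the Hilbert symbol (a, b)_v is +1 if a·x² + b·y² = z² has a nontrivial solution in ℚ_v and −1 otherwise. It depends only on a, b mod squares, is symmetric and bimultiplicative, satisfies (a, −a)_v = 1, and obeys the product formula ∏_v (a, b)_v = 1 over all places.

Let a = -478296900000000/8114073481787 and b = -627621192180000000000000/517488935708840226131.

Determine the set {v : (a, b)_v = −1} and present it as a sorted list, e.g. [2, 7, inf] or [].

[5, 11, 29, inf]

(a, b) ≡ (-203, -55) mod (ℚ^×)²; places V = {2, 3, 5, 7, 11, 13, 29, ∞}.
(a,b)_3: α=14, u≡1; β=22, v≡2 (mod 3); (1|3)=+1, (2|3)=-1; sign (−1)^0·+1^22·-1^14 = +1.
(a,b)_13: α=-8, u≡5; β=-12, v≡10 (mod 13); (5|13)=-1, (10|13)=+1; sign (−1)^0·-1^-12·+1^-8 = +1.
(a,b)_7: α=-3, u≡3; β=-4, v≡1 (mod 7); (3|7)=-1, (1|7)=+1; sign (−1)^0·-1^-4·+1^-3 = +1.
(a,b)_2: α=8, β=14; u≡5, v≡1 (mod 8); ε(u)ε(v)=0·0, αω(v)=8·0, βω(u)=14·1; sum ≡ 0  ⇒  +1.
(a,b)_∞: sgn(-203)=−, sgn(-55)=−, so -1.
(a,b)_5: α=8, u≡3; β=13, v≡4 (mod 5); (3|5)=-1, (4|5)=+1; sign (−1)^0·-1^13·+1^8 = -1.
(a,b)_29: α=-1, u≡16; β=-2, v≡10 (mod 29); (16|29)=+1, (10|29)=-1; sign (−1)^0·+1^-2·-1^-1 = -1.
(a,b)_11: α=0, u≡2; β=-1, v≡8 (mod 11); (2|11)=-1, (8|11)=-1; sign (−1)^0·-1^-1·-1^0 = -1.
|Ram(-203, -55)| = 4, even; anisotropic at {5, 11, 29, ∞}.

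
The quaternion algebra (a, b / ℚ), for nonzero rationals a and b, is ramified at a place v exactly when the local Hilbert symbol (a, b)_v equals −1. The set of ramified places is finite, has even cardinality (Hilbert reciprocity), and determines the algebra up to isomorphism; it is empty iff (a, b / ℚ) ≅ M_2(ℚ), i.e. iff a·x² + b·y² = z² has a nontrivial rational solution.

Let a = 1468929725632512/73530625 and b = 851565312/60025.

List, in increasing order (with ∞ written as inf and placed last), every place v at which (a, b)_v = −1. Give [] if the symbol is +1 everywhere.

[]

Mod squares: a ≡ 33, b ≡ 3. Check v ∈ {∞, 2, 3, 5, 7, 11, 13}.
v=13: a=13^2·(≡11), b=13^2·(≡12) mod 13; (11|13)=-1, (12|13)=+1; (−1)^{2·2·6}·(-1)^2·(+1)^2 = +1.
v=5: a=5^-4·(≡3), b=5^-2·(≡2) mod 5; (3|5)=-1, (2|5)=-1; (−1)^{-4·-2·2}·(-1)^-2·(-1)^-4 = +1.
v=11: a=11^3·(≡1), b=11^0·(≡9) mod 11; (1|11)=+1, (9|11)=+1; (−1)^{3·0·5}·(+1)^0·(+1)^3 = +1.
v=3: a=3^13·(≡2), b=3^9·(≡1) mod 3; (2|3)=-1, (1|3)=+1; (−1)^{13·9·1}·(-1)^9·(+1)^13 = +1.
v=7: a=7^-6·(≡5), b=7^-4·(≡6) mod 7; (5|7)=-1, (6|7)=-1; (−1)^{-6·-4·3}·(-1)^-4·(-1)^-6 = +1.
v=2: v_2(a)=12, v_2(b)=8; units ≡ 1, 3 (mod 8); ε·ε+αω+βω = 0·1+12·1+8·0 ≡ 0  ⇒  (a,b)_2 = +1.
v=∞: 33 > 0 and 3 > 0  ⇒  (a,b)_∞ = +1.
Ram(a, b) = ∅: the form 33·x² + 3·y² − z² is isotropic over every ℚ_v, so by Hasse–Minkowski it is isotropic over ℚ.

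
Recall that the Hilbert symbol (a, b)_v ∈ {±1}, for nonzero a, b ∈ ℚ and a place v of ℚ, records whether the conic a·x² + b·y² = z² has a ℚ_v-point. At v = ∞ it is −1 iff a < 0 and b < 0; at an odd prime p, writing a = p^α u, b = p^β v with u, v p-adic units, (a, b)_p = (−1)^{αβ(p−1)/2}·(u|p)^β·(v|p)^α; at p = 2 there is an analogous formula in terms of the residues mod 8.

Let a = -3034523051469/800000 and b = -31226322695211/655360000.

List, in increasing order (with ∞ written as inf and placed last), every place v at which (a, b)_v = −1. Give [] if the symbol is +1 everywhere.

(a, b) ≡ (-105, -19) mod (ℚ^×)²; places V = {2, 3, 5, 7, 13, 17, 19, ∞}.
(a,b)_3: α=9, u≡1; β=8, v≡2 (mod 3); (1|3)=+1, (2|3)=-1; sign (−1)^0·+1^8·-1^9 = -1.
(a,b)_17: α=0, u≡10; β=2, v≡8 (mod 17); (10|17)=-1, (8|17)=+1; sign (−1)^0·-1^2·+1^0 = +1.
(a,b)_2: α=-8, β=-20; u≡7, v≡5 (mod 8); ε(u)ε(v)=1·0, αω(v)=-8·1, βω(u)=-20·0; sum ≡ 0  ⇒  +1.
(a,b)_19: α=4, u≡1; β=3, v≡2 (mod 19); (1|19)=+1, (2|19)=-1; sign (−1)^0·+1^3·-1^4 = +1.
(a,b)_13: α=2, u≡9; β=0, v≡5 (mod 13); (9|13)=+1, (5|13)=-1; sign (−1)^0·+1^0·-1^2 = +1.
(a,b)_∞: sgn(-105)=−, sgn(-19)=−, so -1.
(a,b)_5: α=-5, u≡1; β=-4, v≡4 (mod 5); (1|5)=+1, (4|5)=+1; sign (−1)^0·+1^-4·+1^-5 = +1.
(a,b)_7: α=1, u≡6; β=4, v≡4 (mod 7); (6|7)=-1, (4|7)=+1; sign (−1)^0·-1^4·+1^1 = +1.
Ram(-105, -19) = {3, ∞}; no ℚ_3-point on the conic.

[3, inf]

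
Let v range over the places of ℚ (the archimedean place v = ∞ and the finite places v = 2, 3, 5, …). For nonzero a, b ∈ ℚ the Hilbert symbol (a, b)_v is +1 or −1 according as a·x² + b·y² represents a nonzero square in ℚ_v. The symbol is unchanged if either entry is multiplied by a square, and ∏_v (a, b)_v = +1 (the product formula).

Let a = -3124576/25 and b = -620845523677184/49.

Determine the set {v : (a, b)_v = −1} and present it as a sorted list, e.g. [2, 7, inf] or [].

[2, 7, 19, 37, 41, inf]

Mod squares: a ≡ -195286, b ≡ -779. Check v ∈ {∞, 2, 5, 7, 13, 19, 29, 37, 41}.
v=41: a=41^0·(≡3), b=41^1·(≡11) mod 41; (3|41)=-1, (11|41)=-1; (−1)^{0·1·20}·(-1)^1·(-1)^0 = -1.
v=5: a=5^-2·(≡4), b=5^0·(≡4) mod 5; (4|5)=+1, (4|5)=+1; (−1)^{-2·0·2}·(+1)^0·(+1)^-2 = +1.
v=19: a=19^0·(≡2), b=19^1·(≡11) mod 19; (2|19)=-1, (11|19)=+1; (−1)^{0·1·9}·(-1)^1·(+1)^0 = -1.
v=37: a=37^1·(≡32), b=37^2·(≡22) mod 37; (32|37)=-1, (22|37)=-1; (−1)^{1·2·18}·(-1)^2·(-1)^1 = -1.
v=7: a=7^1·(≡2), b=7^-2·(≡6) mod 7; (2|7)=+1, (6|7)=-1; (−1)^{1·-2·3}·(+1)^-2·(-1)^1 = -1.
v=∞: -195286 < 0 and -779 < 0  ⇒  (a,b)_∞ = -1.
v=29: a=29^1·(≡24), b=29^2·(≡16) mod 29; (24|29)=+1, (16|29)=+1; (−1)^{1·2·14}·(+1)^2·(+1)^1 = +1.
v=13: a=13^1·(≡8), b=13^2·(≡1) mod 13; (8|13)=-1, (1|13)=+1; (−1)^{1·2·6}·(-1)^2·(+1)^1 = +1.
v=2: v_2(a)=5, v_2(b)=12; units ≡ 5, 5 (mod 8); ε·ε+αω+βω = 0·0+5·1+12·1 ≡ 1  ⇒  (a,b)_2 = -1.
Ram(-195286, -779) = {2, 7, 19, 37, 41, ∞}; no ℚ_2-point on the conic.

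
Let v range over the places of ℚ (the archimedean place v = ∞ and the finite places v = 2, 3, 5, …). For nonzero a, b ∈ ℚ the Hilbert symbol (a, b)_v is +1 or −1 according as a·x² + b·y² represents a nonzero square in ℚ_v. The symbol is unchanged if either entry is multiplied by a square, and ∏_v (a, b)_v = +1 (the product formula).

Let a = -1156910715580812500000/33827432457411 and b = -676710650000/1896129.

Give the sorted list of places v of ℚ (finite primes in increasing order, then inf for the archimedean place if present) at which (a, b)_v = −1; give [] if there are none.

[5, 7, 11, inf]

(a, b) ≡ (-14630, -665) mod (ℚ^×)²; places V = {2, 3, 5, 7, 11, 17, 19, 29, 53, ∞}.
(a,b)_29: α=4, u≡26; β=2, v≡3 (mod 29); (26|29)=-1, (3|29)=-1; sign (−1)^0·-1^2·-1^4 = +1.
(a,b)_5: α=9, u≡4; β=5, v≡3 (mod 5); (4|5)=+1, (3|5)=-1; sign (−1)^0·+1^5·-1^9 = -1.
(a,b)_17: α=-4, u≡11; β=-2, v≡9 (mod 17); (11|17)=-1, (9|17)=+1; sign (−1)^0·-1^-2·+1^-4 = +1.
(a,b)_2: α=5, β=4; u≡5, v≡7 (mod 8); ε(u)ε(v)=0·1, αω(v)=5·0, βω(u)=4·1; sum ≡ 0  ⇒  +1.
(a,b)_53: α=2, u≡19; β=0, v≡16 (mod 53); (19|53)=-1, (16|53)=+1; sign (−1)^0·-1^0·+1^2 = +1.
(a,b)_∞: sgn(-14630)=−, sgn(-665)=−, so -1.
(a,b)_3: α=-10, u≡1; β=-8, v≡1 (mod 3); (1|3)=+1, (1|3)=+1; sign (−1)^0·+1^-8·+1^-10 = +1.
(a,b)_11: α=3, u≡3; β=2, v≡2 (mod 11); (3|11)=+1, (2|11)=-1; sign (−1)^0·+1^2·-1^3 = -1.
(a,b)_7: α=1, u≡3; β=1, v≡6 (mod 7); (3|7)=-1, (6|7)=-1; sign (−1)^1·-1^1·-1^1 = -1.
(a,b)_19: α=-3, u≡11; β=1, v≡12 (mod 19); (11|19)=+1, (12|19)=-1; sign (−1)^1·+1^1·-1^-3 = +1.
(-14630, -665 / ℚ) ramifies at {5, 7, 11, ∞}: a division algebra.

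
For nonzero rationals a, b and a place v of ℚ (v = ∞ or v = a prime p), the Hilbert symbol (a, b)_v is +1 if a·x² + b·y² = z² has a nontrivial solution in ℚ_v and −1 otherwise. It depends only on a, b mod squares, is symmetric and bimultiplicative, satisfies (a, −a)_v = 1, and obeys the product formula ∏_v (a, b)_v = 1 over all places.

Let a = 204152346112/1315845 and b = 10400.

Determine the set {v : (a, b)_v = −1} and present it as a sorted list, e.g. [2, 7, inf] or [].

[2, 31]

Mod squares: a ≡ 194990, b ≡ 26. Check v ∈ {∞, 2, 3, 5, 11, 13, 17, 19, 31, 37}.
v=11: a=11^2·(≡1), b=11^0·(≡5) mod 11; (1|11)=+1, (5|11)=+1; (−1)^{2·0·5}·(+1)^0·(+1)^2 = +1.
v=5: a=5^-1·(≡3), b=5^2·(≡1) mod 5; (3|5)=-1, (1|5)=+1; (−1)^{-1·2·2}·(-1)^2·(+1)^-1 = +1.
v=17: a=17^1·(≡11), b=17^0·(≡13) mod 17; (11|17)=-1, (13|17)=+1; (−1)^{1·0·8}·(-1)^0·(+1)^1 = +1.
v=37: a=37^1·(≡4), b=37^0·(≡3) mod 37; (4|37)=+1, (3|37)=+1; (−1)^{1·0·18}·(+1)^0·(+1)^1 = +1.
v=∞: 194990 > 0 and 26 > 0  ⇒  (a,b)_∞ = +1.
v=19: a=19^-2·(≡2), b=19^0·(≡7) mod 19; (2|19)=-1, (7|19)=+1; (−1)^{-2·0·9}·(-1)^0·(+1)^-2 = +1.
v=2: v_2(a)=9, v_2(b)=5; units ≡ 7, 5 (mod 8); ε·ε+αω+βω = 1·0+9·1+5·0 ≡ 1  ⇒  (a,b)_2 = -1.
v=13: a=13^2·(≡10), b=13^1·(≡7) mod 13; (10|13)=+1, (7|13)=-1; (−1)^{2·1·6}·(+1)^1·(-1)^2 = +1.
v=31: a=31^1·(≡8), b=31^0·(≡15) mod 31; (8|31)=+1, (15|31)=-1; (−1)^{1·0·15}·(+1)^0·(-1)^1 = -1.
v=3: a=3^-6·(≡2), b=3^0·(≡2) mod 3; (2|3)=-1, (2|3)=-1; (−1)^{-6·0·1}·(-1)^0·(-1)^-6 = +1.
Ram(194990, 26) = {2, 31}; no ℚ_2-point on the conic.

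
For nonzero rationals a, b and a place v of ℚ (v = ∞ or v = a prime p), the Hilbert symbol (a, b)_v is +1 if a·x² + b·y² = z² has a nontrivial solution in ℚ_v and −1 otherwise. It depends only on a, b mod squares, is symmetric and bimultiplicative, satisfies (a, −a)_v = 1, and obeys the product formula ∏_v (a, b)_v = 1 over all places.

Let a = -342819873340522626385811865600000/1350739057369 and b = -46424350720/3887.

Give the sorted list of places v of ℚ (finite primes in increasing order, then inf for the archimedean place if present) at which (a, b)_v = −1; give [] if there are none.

(a, b) ≡ (-60610, -2154410) mod (ℚ^×)²; places V = {2, 3, 5, 11, 13, 17, 19, 23, 29, ∞}.
(a,b)_∞: sgn(-60610)=−, sgn(-2154410)=−, so -1.
(a,b)_17: α=2, u≡7; β=1, v≡5 (mod 17); (7|17)=-1, (5|17)=-1; sign (−1)^0·-1^1·-1^2 = -1.
(a,b)_29: α=3, u≡3; β=1, v≡21 (mod 29); (3|29)=-1, (21|29)=-1; sign (−1)^0·-1^1·-1^3 = +1.
(a,b)_11: α=5, u≡4; β=2, v≡6 (mod 11); (4|11)=+1, (6|11)=-1; sign (−1)^0·+1^2·-1^5 = -1.
(a,b)_2: α=31, β=13; u≡7, v≡3 (mod 8); ε(u)ε(v)=1·1, αω(v)=31·1, βω(u)=13·0; sum ≡ 0  ⇒  +1.
(a,b)_23: α=-4, u≡3; β=-1, v≡2 (mod 23); (3|23)=+1, (2|23)=+1; sign (−1)^0·+1^-1·+1^-4 = +1.
(a,b)_19: α=3, u≡15; β=1, v≡13 (mod 19); (15|19)=-1, (13|19)=-1; sign (−1)^1·-1^1·-1^3 = -1.
(a,b)_13: α=-6, u≡9; β=-2, v≡11 (mod 13); (9|13)=+1, (11|13)=-1; sign (−1)^0·+1^-2·-1^-6 = +1.
(a,b)_5: α=5, u≡2; β=1, v≡3 (mod 5); (2|5)=-1, (3|5)=-1; sign (−1)^0·-1^1·-1^5 = +1.
(a,b)_3: α=8, u≡2; β=0, v≡1 (mod 3); (2|3)=-1, (1|3)=+1; sign (−1)^0·-1^0·+1^8 = +1.
(-60610, -2154410 / ℚ) ramifies at {11, 17, 19, ∞}: a division algebra.

[11, 17, 19, inf]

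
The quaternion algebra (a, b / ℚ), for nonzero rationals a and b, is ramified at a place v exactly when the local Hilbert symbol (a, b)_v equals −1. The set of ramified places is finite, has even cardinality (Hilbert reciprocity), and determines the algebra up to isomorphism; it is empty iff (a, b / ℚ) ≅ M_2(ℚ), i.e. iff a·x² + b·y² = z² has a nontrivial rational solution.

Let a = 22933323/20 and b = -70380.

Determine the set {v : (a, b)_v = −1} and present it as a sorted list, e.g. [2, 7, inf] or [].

Mod squares: a ≡ 260015, b ≡ -1955. Check v ∈ {∞, 2, 3, 5, 7, 17, 19, 23}.
v=2: v_2(a)=-2, v_2(b)=2; units ≡ 7, 5 (mod 8); ε·ε+αω+βω = 1·0+-2·1+2·0 ≡ 0  ⇒  (a,b)_2 = +1.
v=7: a=7^3·(≡3), b=7^0·(≡5) mod 7; (3|7)=-1, (5|7)=-1; (−1)^{3·0·3}·(-1)^0·(-1)^3 = -1.
v=23: a=23^1·(≡6), b=23^1·(≡22) mod 23; (6|23)=+1, (22|23)=-1; (−1)^{1·1·11}·(+1)^1·(-1)^1 = +1.
v=3: a=3^2·(≡2), b=3^2·(≡1) mod 3; (2|3)=-1, (1|3)=+1; (−1)^{2·2·1}·(-1)^2·(+1)^2 = +1.
v=17: a=17^1·(≡6), b=17^1·(≡8) mod 17; (6|17)=-1, (8|17)=+1; (−1)^{1·1·8}·(-1)^1·(+1)^1 = -1.
v=∞: 260015 > 0 and -1955 < 0  ⇒  (a,b)_∞ = +1.
v=19: a=19^1·(≡4), b=19^0·(≡15) mod 19; (4|19)=+1, (15|19)=-1; (−1)^{1·0·9}·(+1)^0·(-1)^1 = -1.
v=5: a=5^-1·(≡2), b=5^1·(≡4) mod 5; (2|5)=-1, (4|5)=+1; (−1)^{-1·1·2}·(-1)^1·(+1)^-1 = -1.
Ram(260015, -1955) = {5, 7, 17, 19}; no ℚ_5-point on the conic.

[5, 7, 17, 19]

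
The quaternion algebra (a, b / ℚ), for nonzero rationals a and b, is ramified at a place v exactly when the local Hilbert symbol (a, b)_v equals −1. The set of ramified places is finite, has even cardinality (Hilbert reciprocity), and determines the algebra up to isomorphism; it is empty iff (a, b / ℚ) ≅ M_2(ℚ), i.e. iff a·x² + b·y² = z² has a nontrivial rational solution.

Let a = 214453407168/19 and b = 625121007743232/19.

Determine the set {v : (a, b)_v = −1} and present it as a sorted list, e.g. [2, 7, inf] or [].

Mod squares: a ≡ 133, b ≡ 323323. Check v ∈ {∞, 2, 3, 7, 11, 13, 17, 19}.
v=7: a=7^1·(≡6), b=7^1·(≡5) mod 7; (6|7)=-1, (5|7)=-1; (−1)^{1·1·3}·(-1)^1·(-1)^1 = -1.
v=11: a=11^2·(≡4), b=11^7·(≡5) mod 11; (4|11)=+1, (5|11)=+1; (−1)^{2·7·5}·(+1)^7·(+1)^2 = +1.
v=19: a=19^-1·(≡17), b=19^-1·(≡8) mod 19; (17|19)=+1, (8|19)=-1; (−1)^{-1·-1·9}·(+1)^-1·(-1)^-1 = +1.
v=3: a=3^4·(≡1), b=3^4·(≡1) mod 3; (1|3)=+1, (1|3)=+1; (−1)^{4·4·1}·(+1)^4·(+1)^4 = +1.
v=2: v_2(a)=6, v_2(b)=8; units ≡ 5, 3 (mod 8); ε·ε+αω+βω = 0·1+6·1+8·1 ≡ 0  ⇒  (a,b)_2 = +1.
v=∞: 133 > 0 and 323323 > 0  ⇒  (a,b)_∞ = +1.
v=17: a=17^2·(≡7), b=17^1·(≡15) mod 17; (7|17)=-1, (15|17)=+1; (−1)^{2·1·8}·(-1)^1·(+1)^2 = -1.
v=13: a=13^2·(≡10), b=13^1·(≡5) mod 13; (10|13)=+1, (5|13)=-1; (−1)^{2·1·6}·(+1)^1·(-1)^2 = +1.
|Ram(133, 323323)| = 2, even; anisotropic at {7, 17}.

[7, 17]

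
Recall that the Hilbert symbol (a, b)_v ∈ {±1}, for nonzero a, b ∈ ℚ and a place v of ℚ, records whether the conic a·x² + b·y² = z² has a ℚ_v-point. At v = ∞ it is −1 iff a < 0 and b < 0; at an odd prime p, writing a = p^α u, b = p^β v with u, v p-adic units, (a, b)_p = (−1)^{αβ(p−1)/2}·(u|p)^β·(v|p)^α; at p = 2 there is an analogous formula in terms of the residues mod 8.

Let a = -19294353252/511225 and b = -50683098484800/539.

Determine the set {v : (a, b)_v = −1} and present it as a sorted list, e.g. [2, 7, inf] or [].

(a, b) ≡ (-713, -139403) mod (ℚ^×)²; places V = {2, 3, 5, 7, 11, 13, 17, 19, 23, 29, 31, ∞}.
(a,b)_19: α=0, u≡1; β=1, v≡17 (mod 19); (1|19)=+1, (17|19)=+1; sign (−1)^0·+1^1·+1^0 = +1.
(a,b)_17: α=4, u≡1; β=2, v≡11 (mod 17); (1|17)=+1, (11|17)=-1; sign (−1)^0·+1^2·-1^4 = +1.
(a,b)_3: α=4, u≡1; β=2, v≡1 (mod 3); (1|3)=+1, (1|3)=+1; sign (−1)^0·+1^2·+1^4 = +1.
(a,b)_7: α=0, u≡1; β=-2, v≡4 (mod 7); (1|7)=+1, (4|7)=+1; sign (−1)^0·+1^-2·+1^0 = +1.
(a,b)_23: α=1, u≡14; β=1, v≡10 (mod 23); (14|23)=-1, (10|23)=-1; sign (−1)^1·-1^1·-1^1 = -1.
(a,b)_13: α=-2, u≡11; β=0, v≡4 (mod 13); (11|13)=-1, (4|13)=+1; sign (−1)^0·-1^0·+1^-2 = +1.
(a,b)_29: α=0, u≡18; β=1, v≡28 (mod 29); (18|29)=-1, (28|29)=+1; sign (−1)^0·-1^1·+1^0 = -1.
(a,b)_31: α=1, u≡10; β=2, v≡18 (mod 31); (10|31)=+1, (18|31)=+1; sign (−1)^0·+1^2·+1^1 = +1.
(a,b)_2: α=2, β=6; u≡7, v≡5 (mod 8); ε(u)ε(v)=1·0, αω(v)=2·1, βω(u)=6·0; sum ≡ 0  ⇒  +1.
(a,b)_∞: sgn(-713)=−, sgn(-139403)=−, so -1.
(a,b)_11: α=-2, u≡2; β=-1, v≡2 (mod 11); (2|11)=-1, (2|11)=-1; sign (−1)^0·-1^-1·-1^-2 = -1.
(a,b)_5: α=-2, u≡2; β=2, v≡2 (mod 5); (2|5)=-1, (2|5)=-1; sign (−1)^0·-1^2·-1^-2 = +1.
Ram(-713, -139403) = {11, 23, 29, ∞}; no ℚ_11-point on the conic.

[11, 23, 29, inf]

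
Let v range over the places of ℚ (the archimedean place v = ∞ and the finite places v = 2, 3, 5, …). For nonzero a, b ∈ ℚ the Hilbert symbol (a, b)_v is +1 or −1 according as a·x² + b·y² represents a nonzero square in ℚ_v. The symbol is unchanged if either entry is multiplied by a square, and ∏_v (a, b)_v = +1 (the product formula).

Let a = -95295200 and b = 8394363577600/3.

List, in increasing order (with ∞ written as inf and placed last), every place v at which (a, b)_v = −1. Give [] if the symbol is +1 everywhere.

(a, b) ≡ (-4862, 3927) mod (ℚ^×)²; places V = {2, 3, 5, 7, 11, 13, 17, ∞}.
(a,b)_3: α=0, u≡1; β=-1, v≡1 (mod 3); (1|3)=+1, (1|3)=+1; sign (−1)^0·+1^-1·+1^0 = +1.
(a,b)_7: α=2, u≡3; β=3, v≡2 (mod 7); (3|7)=-1, (2|7)=+1; sign (−1)^0·-1^3·+1^2 = -1.
(a,b)_2: α=5, β=8; u≡1, v≡7 (mod 8); ε(u)ε(v)=0·1, αω(v)=5·0, βω(u)=8·0; sum ≡ 0  ⇒  +1.
(a,b)_11: α=1, u≡4; β=3, v≡1 (mod 11); (4|11)=+1, (1|11)=+1; sign (−1)^1·+1^3·+1^1 = -1.
(a,b)_∞: sgn(-4862)=−, sgn(3927)=+, so +1.
(a,b)_17: α=1, u≡14; β=1, v≡11 (mod 17); (14|17)=-1, (11|17)=-1; sign (−1)^0·-1^1·-1^1 = +1.
(a,b)_13: α=1, u≡1; β=2, v≡12 (mod 13); (1|13)=+1, (12|13)=+1; sign (−1)^0·+1^2·+1^1 = +1.
(a,b)_5: α=2, u≡2; β=2, v≡3 (mod 5); (2|5)=-1, (3|5)=-1; sign (−1)^0·-1^2·-1^2 = +1.
Ram(-4862, 3927) = {7, 11}; no ℚ_7-point on the conic.

[7, 11]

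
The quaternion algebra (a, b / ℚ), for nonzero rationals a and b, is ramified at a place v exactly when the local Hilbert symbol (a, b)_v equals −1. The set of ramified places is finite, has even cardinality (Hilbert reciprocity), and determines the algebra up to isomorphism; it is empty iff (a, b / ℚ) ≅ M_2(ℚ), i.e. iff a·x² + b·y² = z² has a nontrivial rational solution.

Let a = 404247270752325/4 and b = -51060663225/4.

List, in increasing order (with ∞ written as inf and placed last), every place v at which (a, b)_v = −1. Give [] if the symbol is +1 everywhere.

[3, 11, 13, 17]

(a, b) ≡ (1404557, -269841) mod (ℚ^×)²; places V = {2, 3, 5, 7, 11, 13, 17, 29, 37, ∞}.
(a,b)_∞: sgn(1404557)=+, sgn(-269841)=−, so +1.
(a,b)_2: α=-2, β=-2; u≡5, v≡7 (mod 8); ε(u)ε(v)=0·1, αω(v)=-2·0, βω(u)=-2·1; sum ≡ 0  ⇒  +1.
(a,b)_7: α=1, u≡5; β=0, v≡4 (mod 7); (5|7)=-1, (4|7)=+1; sign (−1)^0·-1^0·+1^1 = +1.
(a,b)_29: α=3, u≡26; β=2, v≡22 (mod 29); (26|29)=-1, (22|29)=+1; sign (−1)^0·-1^2·+1^3 = +1.
(a,b)_17: α=1, u≡13; β=1, v≡6 (mod 17); (13|17)=+1, (6|17)=-1; sign (−1)^0·+1^1·-1^1 = -1.
(a,b)_13: α=2, u≡7; β=1, v≡10 (mod 13); (7|13)=-1, (10|13)=+1; sign (−1)^0·-1^1·+1^2 = -1.
(a,b)_37: α=1, u≡30; β=1, v≡30 (mod 37); (30|37)=+1, (30|37)=+1; sign (−1)^0·+1^1·+1^1 = +1.
(a,b)_11: α=1, u≡6; β=1, v≡2 (mod 11); (6|11)=-1, (2|11)=-1; sign (−1)^1·-1^1·-1^1 = -1.
(a,b)_3: α=4, u≡2; β=3, v≡2 (mod 3); (2|3)=-1, (2|3)=-1; sign (−1)^0·-1^3·-1^4 = -1.
(a,b)_5: α=2, u≡2; β=2, v≡4 (mod 5); (2|5)=-1, (4|5)=+1; sign (−1)^0·-1^2·+1^2 = +1.
(1404557, -269841 / ℚ) ramifies at {3, 11, 13, 17}: a division algebra.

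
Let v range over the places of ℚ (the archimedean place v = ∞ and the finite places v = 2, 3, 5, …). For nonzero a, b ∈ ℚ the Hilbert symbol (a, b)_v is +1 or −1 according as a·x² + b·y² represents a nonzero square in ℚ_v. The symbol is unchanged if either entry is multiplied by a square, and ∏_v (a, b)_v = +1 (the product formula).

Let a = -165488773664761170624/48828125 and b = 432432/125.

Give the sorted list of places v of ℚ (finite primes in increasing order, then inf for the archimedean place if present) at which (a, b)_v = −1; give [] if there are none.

[5, 7, 11, 13]

(a, b) ≡ (-455, 15015) mod (ℚ^×)²; places V = {2, 3, 5, 7, 11, 13, ∞}.
(a,b)_3: α=14, u≡1; β=3, v≡1 (mod 3); (1|3)=+1, (1|3)=+1; sign (−1)^0·+1^3·+1^14 = +1.
(a,b)_13: α=3, u≡3; β=1, v≡11 (mod 13); (3|13)=+1, (11|13)=-1; sign (−1)^0·+1^1·-1^3 = -1.
(a,b)_11: α=4, u≡7; β=1, v≡5 (mod 11); (7|11)=-1, (5|11)=+1; sign (−1)^0·-1^1·+1^4 = -1.
(a,b)_7: α=5, u≡5; β=1, v≡6 (mod 7); (5|7)=-1, (6|7)=-1; sign (−1)^1·-1^1·-1^5 = -1.
(a,b)_2: α=6, β=4; u≡1, v≡7 (mod 8); ε(u)ε(v)=0·1, αω(v)=6·0, βω(u)=4·0; sum ≡ 0  ⇒  +1.
(a,b)_5: α=-11, u≡1; β=-3, v≡2 (mod 5); (1|5)=+1, (2|5)=-1; sign (−1)^0·+1^-3·-1^-11 = -1.
(a,b)_∞: sgn(-455)=−, sgn(15015)=+, so +1.
|Ram(-455, 15015)| = 4, even; anisotropic at {5, 7, 11, 13}.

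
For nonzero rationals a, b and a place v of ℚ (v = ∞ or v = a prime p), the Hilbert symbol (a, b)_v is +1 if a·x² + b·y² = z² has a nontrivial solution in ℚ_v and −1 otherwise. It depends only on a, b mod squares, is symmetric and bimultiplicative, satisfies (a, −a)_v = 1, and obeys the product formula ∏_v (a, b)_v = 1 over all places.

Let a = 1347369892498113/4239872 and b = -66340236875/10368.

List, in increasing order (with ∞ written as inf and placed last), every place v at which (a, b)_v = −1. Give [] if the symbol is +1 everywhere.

[2, 3, 17, 29]

(a, b) ≡ (1203906, -401302) mod (ℚ^×)²; places V = {2, 3, 5, 7, 11, 13, 17, 23, 29, 37, ∞}.
(a,b)_37: α=1, u≡31; β=1, v≡23 (mod 37); (31|37)=-1, (23|37)=-1; sign (−1)^0·-1^1·-1^1 = +1.
(a,b)_5: α=0, u≡4; β=4, v≡2 (mod 5); (4|5)=+1, (2|5)=-1; sign (−1)^0·+1^4·-1^0 = +1.
(a,b)_∞: sgn(1203906)=+, sgn(-401302)=−, so +1.
(a,b)_2: α=-9, β=-7; u≡1, v≡5 (mod 8); ε(u)ε(v)=0·0, αω(v)=-9·1, βω(u)=-7·0; sum ≡ 1  ⇒  -1.
(a,b)_23: α=2, u≡19; β=2, v≡13 (mod 23); (19|23)=-1, (13|23)=+1; sign (−1)^0·-1^2·+1^2 = +1.
(a,b)_13: α=-2, u≡5; β=0, v≡7 (mod 13); (5|13)=-1, (7|13)=-1; sign (−1)^0·-1^0·-1^-2 = +1.
(a,b)_17: α=3, u≡13; β=1, v≡14 (mod 17); (13|17)=+1, (14|17)=-1; sign (−1)^0·+1^1·-1^3 = -1.
(a,b)_3: α=1, u≡1; β=-4, v≡2 (mod 3); (1|3)=+1, (2|3)=-1; sign (−1)^0·+1^-4·-1^1 = -1.
(a,b)_29: α=1, u≡15; β=1, v≡20 (mod 29); (15|29)=-1, (20|29)=+1; sign (−1)^0·-1^1·+1^1 = -1.
(a,b)_7: α=-2, u≡1; β=0, v≡4 (mod 7); (1|7)=+1, (4|7)=+1; sign (−1)^0·+1^0·+1^-2 = +1.
(a,b)_11: α=5, u≡6; β=1, v≡1 (mod 11); (6|11)=-1, (1|11)=+1; sign (−1)^1·-1^1·+1^5 = +1.
Ram(1203906, -401302) = {2, 3, 17, 29}; no ℚ_2-point on the conic.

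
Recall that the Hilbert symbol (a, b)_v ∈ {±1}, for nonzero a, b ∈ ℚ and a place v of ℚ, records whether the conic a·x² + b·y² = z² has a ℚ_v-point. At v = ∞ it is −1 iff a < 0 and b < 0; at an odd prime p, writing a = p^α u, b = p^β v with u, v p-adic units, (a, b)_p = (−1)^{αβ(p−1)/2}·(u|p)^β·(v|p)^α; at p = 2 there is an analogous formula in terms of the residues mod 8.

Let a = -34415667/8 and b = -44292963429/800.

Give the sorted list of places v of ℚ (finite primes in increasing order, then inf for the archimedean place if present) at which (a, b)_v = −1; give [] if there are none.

Mod squares: a ≡ -374, b ≡ -442. Check v ∈ {∞, 2, 3, 5, 11, 13, 17}.
v=11: a=11^3·(≡6), b=11^4·(≡9) mod 11; (6|11)=-1, (9|11)=+1; (−1)^{3·4·5}·(-1)^4·(+1)^3 = +1.
v=∞: -374 < 0 and -442 < 0  ⇒  (a,b)_∞ = -1.
v=5: a=5^0·(≡1), b=5^-2·(≡3) mod 5; (1|5)=+1, (3|5)=-1; (−1)^{0·-2·2}·(+1)^-2·(-1)^0 = +1.
v=13: a=13^2·(≡10), b=13^3·(≡6) mod 13; (10|13)=+1, (6|13)=-1; (−1)^{2·3·6}·(+1)^3·(-1)^2 = +1.
v=3: a=3^2·(≡1), b=3^4·(≡2) mod 3; (1|3)=+1, (2|3)=-1; (−1)^{2·4·1}·(+1)^4·(-1)^2 = +1.
v=2: v_2(a)=-3, v_2(b)=-5; units ≡ 5, 3 (mod 8); ε·ε+αω+βω = 0·1+-3·1+-5·1 ≡ 0  ⇒  (a,b)_2 = +1.
v=17: a=17^1·(≡12), b=17^1·(≡13) mod 17; (12|17)=-1, (13|17)=+1; (−1)^{1·1·8}·(-1)^1·(+1)^1 = -1.
|Ram(-374, -442)| = 2, even; anisotropic at {17, ∞}.

[17, inf]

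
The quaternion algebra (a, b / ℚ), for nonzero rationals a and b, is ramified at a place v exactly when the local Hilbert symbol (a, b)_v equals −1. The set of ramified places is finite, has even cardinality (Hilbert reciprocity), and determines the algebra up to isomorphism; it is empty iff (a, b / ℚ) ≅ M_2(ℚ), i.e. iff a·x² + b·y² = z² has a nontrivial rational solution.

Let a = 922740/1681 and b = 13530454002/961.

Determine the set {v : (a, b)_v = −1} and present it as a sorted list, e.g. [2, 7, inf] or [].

[2, 3, 5, 13]

Mod squares: a ≡ 1365, b ≡ 2. Check v ∈ {∞, 2, 3, 5, 7, 13, 19, 31, 37, 41}.
v=31: a=31^0·(≡8), b=31^-2·(≡4) mod 31; (8|31)=+1, (4|31)=+1; (−1)^{0·-2·15}·(+1)^-2·(+1)^0 = +1.
v=5: a=5^1·(≡3), b=5^0·(≡2) mod 5; (3|5)=-1, (2|5)=-1; (−1)^{1·0·2}·(-1)^0·(-1)^1 = -1.
v=13: a=13^3·(≡1), b=13^2·(≡7) mod 13; (1|13)=+1, (7|13)=-1; (−1)^{3·2·6}·(+1)^2·(-1)^3 = -1.
v=2: v_2(a)=2, v_2(b)=1; units ≡ 5, 1 (mod 8); ε·ε+αω+βω = 0·0+2·0+1·1 ≡ 1  ⇒  (a,b)_2 = -1.
v=∞: 1365 > 0 and 2 > 0  ⇒  (a,b)_∞ = +1.
v=41: a=41^-2·(≡35), b=41^0·(≡21) mod 41; (35|41)=-1, (21|41)=+1; (−1)^{-2·0·20}·(-1)^0·(+1)^-2 = +1.
v=37: a=37^0·(≡16), b=37^2·(≡19) mod 37; (16|37)=+1, (19|37)=-1; (−1)^{0·2·18}·(+1)^2·(-1)^0 = +1.
v=3: a=3^1·(≡2), b=3^4·(≡2) mod 3; (2|3)=-1, (2|3)=-1; (−1)^{1·4·1}·(-1)^4·(-1)^1 = -1.
v=7: a=7^1·(≡3), b=7^0·(≡1) mod 7; (3|7)=-1, (1|7)=+1; (−1)^{1·0·3}·(-1)^0·(+1)^1 = +1.
v=19: a=19^0·(≡9), b=19^2·(≡12) mod 19; (9|19)=+1, (12|19)=-1; (−1)^{0·2·9}·(+1)^2·(-1)^0 = +1.
|Ram(1365, 2)| = 4, even; anisotropic at {2, 3, 5, 13}.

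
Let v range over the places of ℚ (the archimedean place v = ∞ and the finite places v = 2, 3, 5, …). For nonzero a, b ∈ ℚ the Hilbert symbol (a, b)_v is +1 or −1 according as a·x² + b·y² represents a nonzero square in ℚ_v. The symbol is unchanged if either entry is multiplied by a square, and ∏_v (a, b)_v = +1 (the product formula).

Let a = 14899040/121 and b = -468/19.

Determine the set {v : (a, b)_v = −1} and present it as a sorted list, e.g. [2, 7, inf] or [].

Mod squares: a ≡ 5510, b ≡ -247. Check v ∈ {∞, 2, 3, 5, 11, 13, 19, 29}.
v=29: a=29^1·(≡5), b=29^0·(≡12) mod 29; (5|29)=+1, (12|29)=-1; (−1)^{1·0·14}·(+1)^0·(-1)^1 = -1.
v=13: a=13^2·(≡5), b=13^1·(≡7) mod 13; (5|13)=-1, (7|13)=-1; (−1)^{2·1·6}·(-1)^1·(-1)^2 = -1.
v=2: v_2(a)=5, v_2(b)=2; units ≡ 3, 1 (mod 8); ε·ε+αω+βω = 1·0+5·0+2·1 ≡ 0  ⇒  (a,b)_2 = +1.
v=∞: 5510 > 0 and -247 < 0  ⇒  (a,b)_∞ = +1.
v=11: a=11^-2·(≡2), b=11^0·(≡2) mod 11; (2|11)=-1, (2|11)=-1; (−1)^{-2·0·5}·(-1)^0·(-1)^-2 = +1.
v=3: a=3^0·(≡2), b=3^2·(≡2) mod 3; (2|3)=-1, (2|3)=-1; (−1)^{0·2·1}·(-1)^2·(-1)^0 = +1.
v=5: a=5^1·(≡3), b=5^0·(≡3) mod 5; (3|5)=-1, (3|5)=-1; (−1)^{1·0·2}·(-1)^0·(-1)^1 = -1.
v=19: a=19^1·(≡7), b=19^-1·(≡7) mod 19; (7|19)=+1, (7|19)=+1; (−1)^{1·-1·9}·(+1)^-1·(+1)^1 = -1.
(5510, -247 / ℚ) ramifies at {5, 13, 19, 29}: a division algebra.

[5, 13, 19, 29]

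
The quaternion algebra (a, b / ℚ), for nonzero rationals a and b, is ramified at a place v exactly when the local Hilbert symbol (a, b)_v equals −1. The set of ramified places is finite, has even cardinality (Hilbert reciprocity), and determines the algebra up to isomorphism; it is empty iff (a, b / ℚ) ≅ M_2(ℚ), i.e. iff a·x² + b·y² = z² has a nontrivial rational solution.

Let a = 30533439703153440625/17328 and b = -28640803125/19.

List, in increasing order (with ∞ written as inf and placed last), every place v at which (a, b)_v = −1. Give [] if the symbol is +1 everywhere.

[13, 17]

Mod squares: a ≡ 3315, b ≡ -3135. Check v ∈ {∞, 2, 3, 5, 11, 13, 17, 19, 31, 37}.
v=3: a=3^-1·(≡1), b=3^1·(≡2) mod 3; (1|3)=+1, (2|3)=-1; (−1)^{-1·1·1}·(+1)^1·(-1)^-1 = +1.
v=11: a=11^2·(≡3), b=11^1·(≡1) mod 11; (3|11)=+1, (1|11)=+1; (−1)^{2·1·5}·(+1)^1·(+1)^2 = +1.
v=5: a=5^5·(≡2), b=5^5·(≡2) mod 5; (2|5)=-1, (2|5)=-1; (−1)^{5·5·2}·(-1)^5·(-1)^5 = +1.
v=19: a=19^-2·(≡4), b=19^-1·(≡4) mod 19; (4|19)=+1, (4|19)=+1; (−1)^{-2·-1·9}·(+1)^-1·(+1)^-2 = +1.
v=37: a=37^2·(≡19), b=37^0·(≡27) mod 37; (19|37)=-1, (27|37)=+1; (−1)^{2·0·18}·(-1)^0·(+1)^2 = +1.
v=31: a=31^4·(≡27), b=31^2·(≡21) mod 31; (27|31)=-1, (21|31)=-1; (−1)^{4·2·15}·(-1)^2·(-1)^4 = +1.
v=13: a=13^1·(≡2), b=13^0·(≡11) mod 13; (2|13)=-1, (11|13)=-1; (−1)^{1·0·6}·(-1)^0·(-1)^1 = -1.
v=∞: 3315 > 0 and -3135 < 0  ⇒  (a,b)_∞ = +1.
v=2: v_2(a)=-4, v_2(b)=0; units ≡ 3, 1 (mod 8); ε·ε+αω+βω = 1·0+-4·0+0·1 ≡ 0  ⇒  (a,b)_2 = +1.
v=17: a=17^3·(≡4), b=17^2·(≡12) mod 17; (4|17)=+1, (12|17)=-1; (−1)^{3·2·8}·(+1)^2·(-1)^3 = -1.
Ram(3315, -3135) = {13, 17}; no ℚ_13-point on the conic.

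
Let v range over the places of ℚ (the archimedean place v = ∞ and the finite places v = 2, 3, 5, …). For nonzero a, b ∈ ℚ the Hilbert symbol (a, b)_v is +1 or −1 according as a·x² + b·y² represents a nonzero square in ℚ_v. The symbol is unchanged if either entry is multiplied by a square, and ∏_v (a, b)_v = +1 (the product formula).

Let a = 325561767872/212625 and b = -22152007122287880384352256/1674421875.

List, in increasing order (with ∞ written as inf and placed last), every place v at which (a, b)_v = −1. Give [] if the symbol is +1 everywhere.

(a, b) ≡ (1539615, -627) mod (ℚ^×)²; places V = {2, 3, 5, 7, 11, 19, 31, 43, ∞}.
(a,b)_2: α=6, β=12; u≡7, v≡5 (mod 8); ε(u)ε(v)=1·0, αω(v)=6·1, βω(u)=12·0; sum ≡ 0  ⇒  +1.
(a,b)_43: α=1, u≡37; β=2, v≡27 (mod 43); (37|43)=-1, (27|43)=-1; sign (−1)^0·-1^2·-1^1 = -1.
(a,b)_5: α=-3, u≡2; β=-6, v≡3 (mod 5); (2|5)=-1, (3|5)=-1; sign (−1)^0·-1^-6·-1^-3 = -1.
(a,b)_31: α=3, u≡13; β=6, v≡17 (mod 31); (13|31)=-1, (17|31)=-1; sign (−1)^0·-1^6·-1^3 = -1.
(a,b)_19: α=2, u≡6; β=5, v≡5 (mod 19); (6|19)=+1, (5|19)=+1; sign (−1)^0·+1^5·+1^2 = +1.
(a,b)_∞: sgn(1539615)=+, sgn(-627)=−, so +1.
(a,b)_11: α=1, u≡9; β=3, v≡5 (mod 11); (9|11)=+1, (5|11)=+1; sign (−1)^1·+1^3·+1^1 = -1.
(a,b)_7: α=-1, u≡6; β=-2, v≡6 (mod 7); (6|7)=-1, (6|7)=-1; sign (−1)^0·-1^-2·-1^-1 = -1.
(a,b)_3: α=-5, u≡1; β=-7, v≡1 (mod 3); (1|3)=+1, (1|3)=+1; sign (−1)^1·+1^-7·+1^-5 = -1.
|Ram(1539615, -627)| = 6, even; anisotropic at {3, 5, 7, 11, 31, 43}.

[3, 5, 7, 11, 31, 43]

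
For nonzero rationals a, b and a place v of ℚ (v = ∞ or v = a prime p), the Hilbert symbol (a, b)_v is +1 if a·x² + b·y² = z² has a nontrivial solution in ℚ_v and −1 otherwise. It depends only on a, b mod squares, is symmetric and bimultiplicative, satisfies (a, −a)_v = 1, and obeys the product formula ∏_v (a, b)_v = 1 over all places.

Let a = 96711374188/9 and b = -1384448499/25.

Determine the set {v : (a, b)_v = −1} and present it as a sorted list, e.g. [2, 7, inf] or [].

Mod squares: a ≡ 143064163, b ≡ -3139339. Check v ∈ {∞, 2, 3, 5, 7, 11, 13, 17, 23, 29, 31, 37}.
v=11: a=11^1·(≡4), b=11^0·(≡2) mod 11; (4|11)=+1, (2|11)=-1; (−1)^{1·0·5}·(+1)^0·(-1)^1 = -1.
v=37: a=37^1·(≡36), b=37^1·(≡17) mod 37; (36|37)=+1, (17|37)=-1; (−1)^{1·1·18}·(+1)^1·(-1)^1 = -1.
v=7: a=7^0·(≡1), b=7^3·(≡3) mod 7; (1|7)=+1, (3|7)=-1; (−1)^{0·3·3}·(+1)^3·(-1)^0 = +1.
v=31: a=31^1·(≡29), b=31^1·(≡1) mod 31; (29|31)=-1, (1|31)=+1; (−1)^{1·1·15}·(-1)^1·(+1)^1 = +1.
v=13: a=13^2·(≡5), b=13^0·(≡5) mod 13; (5|13)=-1, (5|13)=-1; (−1)^{2·0·6}·(-1)^0·(-1)^2 = +1.
v=17: a=17^1·(≡6), b=17^1·(≡8) mod 17; (6|17)=-1, (8|17)=+1; (−1)^{1·1·8}·(-1)^1·(+1)^1 = -1.
v=2: v_2(a)=2, v_2(b)=0; units ≡ 3, 5 (mod 8); ε·ε+αω+βω = 1·0+2·1+0·1 ≡ 0  ⇒  (a,b)_2 = +1.
v=29: a=29^1·(≡28), b=29^0·(≡3) mod 29; (28|29)=+1, (3|29)=-1; (−1)^{1·0·14}·(+1)^0·(-1)^1 = -1.
v=3: a=3^-2·(≡1), b=3^2·(≡2) mod 3; (1|3)=+1, (2|3)=-1; (−1)^{-2·2·1}·(+1)^2·(-1)^-2 = +1.
v=5: a=5^0·(≡2), b=5^-2·(≡1) mod 5; (2|5)=-1, (1|5)=+1; (−1)^{0·-2·2}·(-1)^-2·(+1)^0 = +1.
v=23: a=23^1·(≡15), b=23^1·(≡1) mod 23; (15|23)=-1, (1|23)=+1; (−1)^{1·1·11}·(-1)^1·(+1)^1 = +1.
v=∞: 143064163 > 0 and -3139339 < 0  ⇒  (a,b)_∞ = +1.
(143064163, -3139339 / ℚ) ramifies at {11, 17, 29, 37}: a division algebra.

[11, 17, 29, 37]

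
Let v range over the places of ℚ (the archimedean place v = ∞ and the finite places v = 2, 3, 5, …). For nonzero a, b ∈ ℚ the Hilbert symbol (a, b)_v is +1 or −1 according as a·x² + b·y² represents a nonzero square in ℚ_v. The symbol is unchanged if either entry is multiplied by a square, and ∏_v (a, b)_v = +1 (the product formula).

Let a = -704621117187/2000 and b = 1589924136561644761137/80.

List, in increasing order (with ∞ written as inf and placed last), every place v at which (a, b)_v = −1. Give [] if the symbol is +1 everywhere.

[13, 17, 29, 41]

(a, b) ≡ (-1377935, 77285) mod (ℚ^×)²; places V = {2, 3, 5, 13, 17, 29, 41, 43, ∞}.
(a,b)_∞: sgn(-1377935)=−, sgn(77285)=+, so +1.
(a,b)_2: α=-4, β=-4; u≡1, v≡5 (mod 8); ε(u)ε(v)=0·0, αω(v)=-4·1, βω(u)=-4·0; sum ≡ 0  ⇒  +1.
(a,b)_13: α=3, u≡6; β=1, v≡3 (mod 13); (6|13)=-1, (3|13)=+1; sign (−1)^0·-1^1·+1^3 = -1.
(a,b)_5: α=-3, u≡3; β=-1, v≡2 (mod 5); (3|5)=-1, (2|5)=-1; sign (−1)^0·-1^-1·-1^-3 = +1.
(a,b)_41: α=2, u≡7; β=5, v≡16 (mod 41); (7|41)=-1, (16|41)=+1; sign (−1)^0·-1^5·+1^2 = -1.
(a,b)_17: α=1, u≡13; β=2, v≡12 (mod 17); (13|17)=+1, (12|17)=-1; sign (−1)^0·+1^2·-1^1 = -1.
(a,b)_43: α=1, u≡2; β=2, v≡41 (mod 43); (2|43)=-1, (41|43)=+1; sign (−1)^0·-1^2·+1^1 = +1.
(a,b)_29: α=1, u≡1; β=3, v≡8 (mod 29); (1|29)=+1, (8|29)=-1; sign (−1)^0·+1^3·-1^1 = -1.
(a,b)_3: α=2, u≡1; β=4, v≡2 (mod 3); (1|3)=+1, (2|3)=-1; sign (−1)^0·+1^4·-1^2 = +1.
|Ram(-1377935, 77285)| = 4, even; anisotropic at {13, 17, 29, 41}.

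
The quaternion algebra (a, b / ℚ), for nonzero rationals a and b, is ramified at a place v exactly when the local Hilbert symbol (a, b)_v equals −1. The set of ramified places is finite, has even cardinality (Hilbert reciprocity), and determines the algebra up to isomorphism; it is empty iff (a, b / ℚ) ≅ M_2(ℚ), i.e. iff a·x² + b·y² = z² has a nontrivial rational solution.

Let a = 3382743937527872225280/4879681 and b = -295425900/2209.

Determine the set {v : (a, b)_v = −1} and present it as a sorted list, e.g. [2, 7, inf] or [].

Mod squares: a ≡ 6711655, b ≡ -6699. Check v ∈ {∞, 2, 3, 5, 7, 11, 19, 29, 31, 43, 47, 53}.
v=31: a=31^1·(≡9), b=31^0·(≡1) mod 31; (9|31)=+1, (1|31)=+1; (−1)^{1·0·15}·(+1)^0·(+1)^1 = +1.
v=47: a=47^-4·(≡14), b=47^-2·(≡26) mod 47; (14|47)=+1, (26|47)=-1; (−1)^{-4·-2·23}·(+1)^-2·(-1)^-4 = +1.
v=53: a=53^1·(≡2), b=53^0·(≡33) mod 53; (2|53)=-1, (33|53)=-1; (−1)^{1·0·26}·(-1)^0·(-1)^1 = -1.
v=2: v_2(a)=24, v_2(b)=2; units ≡ 7, 5 (mod 8); ε·ε+αω+βω = 1·0+24·1+2·0 ≡ 0  ⇒  (a,b)_2 = +1.
v=5: a=5^1·(≡1), b=5^2·(≡1) mod 5; (1|5)=+1, (1|5)=+1; (−1)^{1·2·2}·(+1)^2·(+1)^1 = +1.
v=3: a=3^6·(≡1), b=3^3·(≡2) mod 3; (1|3)=+1, (2|3)=-1; (−1)^{6·3·1}·(+1)^3·(-1)^6 = +1.
v=43: a=43^1·(≡41), b=43^0·(≡6) mod 43; (41|43)=+1, (6|43)=+1; (−1)^{1·0·21}·(+1)^0·(+1)^1 = +1.
v=7: a=7^2·(≡3), b=7^3·(≡2) mod 7; (3|7)=-1, (2|7)=+1; (−1)^{2·3·3}·(-1)^3·(+1)^2 = -1.
v=29: a=29^2·(≡8), b=29^1·(≡4) mod 29; (8|29)=-1, (4|29)=+1; (−1)^{2·1·14}·(-1)^1·(+1)^2 = -1.
v=19: a=19^1·(≡11), b=19^0·(≡13) mod 19; (11|19)=+1, (13|19)=-1; (−1)^{1·0·9}·(+1)^0·(-1)^1 = -1.
v=11: a=11^0·(≡4), b=11^1·(≡2) mod 11; (4|11)=+1, (2|11)=-1; (−1)^{0·1·5}·(+1)^1·(-1)^0 = +1.
v=∞: 6711655 > 0 and -6699 < 0  ⇒  (a,b)_∞ = +1.
|Ram(6711655, -6699)| = 4, even; anisotropic at {7, 19, 29, 53}.

[7, 19, 29, 53]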